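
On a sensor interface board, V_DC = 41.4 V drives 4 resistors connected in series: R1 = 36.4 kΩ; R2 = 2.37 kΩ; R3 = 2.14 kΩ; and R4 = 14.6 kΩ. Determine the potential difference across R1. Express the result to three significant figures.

V ≈ 27.1 V

Series total: ΣR = 36.4 + 2.37 + 2.14 + 14.6 = 55.51 kΩ.
Voltage divider: V = V_DC · (36.40 / 55.51) = 41.4 × 0.6557 = 27.15 V.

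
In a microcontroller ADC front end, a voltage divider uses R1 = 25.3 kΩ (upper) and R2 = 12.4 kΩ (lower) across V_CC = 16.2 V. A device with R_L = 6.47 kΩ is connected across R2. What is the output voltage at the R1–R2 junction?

V_out ≈ 2.33 V

The load sits in parallel with R2, giving an effective lower resistance R2' = R2·R_L/(R2+R_L) = 4.252 kΩ.
Voltage divider with the loaded lower leg: V_out = 16.2 × 4.252/(25.3 + 4.252) = 16.2 × 0.1439 = 2.331 V.
(Unloaded it would be 5.33 V; the load pulls it down.)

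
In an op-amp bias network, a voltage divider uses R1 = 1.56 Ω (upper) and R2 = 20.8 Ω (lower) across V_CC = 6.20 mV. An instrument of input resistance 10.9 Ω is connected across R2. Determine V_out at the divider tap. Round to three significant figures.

V_out ≈ 5.09 mV

The load sits in parallel with R2, giving an effective lower resistance R2' = R2·R_L/(R2+R_L) = 7.152 Ω.
Voltage divider with the loaded lower leg: V_out = 6.20 × 7.152/(1.56 + 7.152) = 6.20 × 0.8209 = 5.090 mV.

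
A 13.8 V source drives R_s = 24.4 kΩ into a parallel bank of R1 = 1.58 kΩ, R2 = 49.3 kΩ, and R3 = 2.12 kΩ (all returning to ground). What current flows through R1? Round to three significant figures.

Equivalent of the parallel group: R_p = 0.8890 kΩ.
Node voltage V_A = V_CC · R_p/(R_s + R_p) = 13.8 × 0.03515 = 0.4851 V.
I(R1) = V_A / R1 = 0.4851/1.58 = 0.3070 mA.
(Equivalently: I_total = 0.5457 mA, then current-divider fraction G_k/ΣG = 0.5626.)

I ≈ 0.307 mA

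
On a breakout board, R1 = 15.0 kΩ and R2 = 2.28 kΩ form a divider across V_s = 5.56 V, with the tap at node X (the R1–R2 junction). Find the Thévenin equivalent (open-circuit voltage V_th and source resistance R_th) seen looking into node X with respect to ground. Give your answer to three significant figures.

Open-circuit (no load on X): V_th = V_s · R2/(R1 + R2) = 5.56 × 2.28/(15.00 + 2.28) = 0.7336 V.
Zeroing V_s shorts the top of R1 to ground, so R_th = R1 ‖ R2 = 1.979 kΩ.

V_th ≈ 0.734 V, R_th ≈ 1.98 kΩ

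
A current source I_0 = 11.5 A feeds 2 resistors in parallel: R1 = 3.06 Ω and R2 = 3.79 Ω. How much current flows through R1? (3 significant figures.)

I ≈ 6.36 A

Two-branch current divider: I_k = I_0 · R_other/(R_1 + R_2).
So I = 11.5 × 3.79/6.850 = 6.363 A.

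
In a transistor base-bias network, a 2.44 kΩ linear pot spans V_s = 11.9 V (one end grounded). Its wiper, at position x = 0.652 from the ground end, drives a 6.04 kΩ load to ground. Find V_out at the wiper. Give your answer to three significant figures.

Lower segment x·R_p = 1.591 kΩ; upper segment (1−x)·R_p = 0.8491 kΩ.
R_L loads the lower segment: effective lower R = 1.259 kΩ.
V_out = 11.9 × 1.259/(0.8491 + 1.259) = 7.107 V.

V_out ≈ 7.11 V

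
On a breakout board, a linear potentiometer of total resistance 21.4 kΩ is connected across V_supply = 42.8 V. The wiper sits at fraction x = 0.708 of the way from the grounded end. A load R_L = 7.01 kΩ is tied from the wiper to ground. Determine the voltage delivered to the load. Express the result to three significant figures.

V_out ≈ 18.6 V

Split the track: R_lower = x·R_p = 15.15 kΩ, R_upper = (1−x)·R_p = 6.249 kΩ.
R_L loads the lower segment: effective lower R = 4.793 kΩ.
Then V_out = V_supply · 4.793/(6.249 + 4.793) = 18.58 V.
(Unloaded: V_out = x·V_supply = 30.3 V.)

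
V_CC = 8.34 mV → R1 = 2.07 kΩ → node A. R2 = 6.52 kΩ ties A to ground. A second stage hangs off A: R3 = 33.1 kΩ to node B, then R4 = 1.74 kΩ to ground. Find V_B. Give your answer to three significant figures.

The second stage (R3 + R4 = 34.84 kΩ) loads node A in parallel with R2.
Effective lower resistance at A: R2 ‖ 34.84 = 5.492 kΩ.
First divider: V_A = V_CC · 5.492/(2.07 + 5.492) = 6.057 mV.
V_B = V_A × 0.04994 = 0.3025 mV.

V_B ≈ 0.303 mV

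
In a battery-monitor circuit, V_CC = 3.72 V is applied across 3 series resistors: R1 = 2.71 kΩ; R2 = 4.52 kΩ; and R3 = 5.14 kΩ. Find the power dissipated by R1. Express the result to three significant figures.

P ≈ 0.245 mW

ΣR = 12.37 kΩ → I = 3.72/12.37 = 0.3007 mA.
V(R1) = I·R = 0.8150 V; P = V·I = 0.8150 × 0.3007 = 0.2451 mW.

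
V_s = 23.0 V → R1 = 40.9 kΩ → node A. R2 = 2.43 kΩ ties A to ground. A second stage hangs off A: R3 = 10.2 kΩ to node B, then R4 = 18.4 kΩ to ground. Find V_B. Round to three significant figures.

V_B ≈ 0.768 V

The second stage (R3 + R4 = 28.60 kΩ) loads node A in parallel with R2.
Effective lower resistance at A: R2 ‖ 28.60 = 2.240 kΩ.
First divider: V_A = V_s · 2.240/(40.9 + 2.240) = 1.194 V.
V_B = V_A × 0.6434 = 0.7682 V.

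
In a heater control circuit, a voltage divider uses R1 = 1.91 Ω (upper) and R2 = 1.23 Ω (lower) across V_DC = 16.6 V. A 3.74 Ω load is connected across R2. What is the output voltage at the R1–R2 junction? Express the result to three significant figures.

First combine the lower leg with the load: R2 ‖ R_L = 0.9256 Ω.
Voltage divider with the loaded lower leg: V_out = 16.6 × 0.9256/(1.91 + 0.9256) = 16.6 × 0.3264 = 5.419 V.

V_out ≈ 5.42 V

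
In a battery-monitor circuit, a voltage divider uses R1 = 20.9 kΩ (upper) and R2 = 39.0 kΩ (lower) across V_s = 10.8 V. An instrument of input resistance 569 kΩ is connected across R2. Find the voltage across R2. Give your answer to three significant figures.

R2 ‖ R_L = (39.0 × 569)/(39.0 + 569) = 36.50 kΩ.
Now apply the divider: V_out = 10.8 × 0.6359 = 6.867 V.

V_out ≈ 6.87 V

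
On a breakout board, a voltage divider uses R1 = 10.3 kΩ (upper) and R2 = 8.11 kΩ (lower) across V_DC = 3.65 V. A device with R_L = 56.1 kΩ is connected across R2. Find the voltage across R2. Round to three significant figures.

V_out ≈ 1.49 V

R2 ‖ R_L = (8.11 × 56.1)/(8.11 + 56.1) = 7.086 kΩ.
Now apply the divider: V_out = 3.65 × 0.4076 = 1.488 V.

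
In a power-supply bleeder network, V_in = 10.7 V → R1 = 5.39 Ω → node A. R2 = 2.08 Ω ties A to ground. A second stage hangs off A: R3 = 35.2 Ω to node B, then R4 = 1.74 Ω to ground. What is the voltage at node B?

Looking into the second stage from A: R3 + R4 = 36.94 Ω appears in parallel with R2.
R2 ‖ (R3+R4) = 1.969 Ω.
V_A = 10.7 × 1.969/(5.39 + 1.969) = 2.863 V.
Stage 2 is unloaded, so V_B = V_A · R4/(R3+R4) = 2.863 × 1.74/36.94 = 0.1349 V.

V_B ≈ 0.135 V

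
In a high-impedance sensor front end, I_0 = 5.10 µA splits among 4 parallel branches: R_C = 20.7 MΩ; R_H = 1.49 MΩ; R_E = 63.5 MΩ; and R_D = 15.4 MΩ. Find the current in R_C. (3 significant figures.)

I ≈ 0.308 µA

ΣG = 1/20.7 + 1/1.49 + 1/63.5 + 1/15.4 = 0.8001.
R_C takes the fraction G_k/ΣG = 0.04831/0.8001 = 0.06038, so I = 5.10 × 0.06038 = 0.3079 µA.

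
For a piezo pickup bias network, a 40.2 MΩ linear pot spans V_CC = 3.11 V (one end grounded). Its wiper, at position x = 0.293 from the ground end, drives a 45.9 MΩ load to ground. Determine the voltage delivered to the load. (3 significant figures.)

V_out ≈ 0.771 V

Split the track: R_lower = x·R_p = 11.78 MΩ, R_upper = (1−x)·R_p = 28.42 MΩ.
R_L loads the lower segment: effective lower R = 9.373 MΩ.
V_out = 3.11 × 9.373/(28.42 + 9.373) = 0.7713 V.
(Unloaded: V_out = x·V_CC = 0.911 V.)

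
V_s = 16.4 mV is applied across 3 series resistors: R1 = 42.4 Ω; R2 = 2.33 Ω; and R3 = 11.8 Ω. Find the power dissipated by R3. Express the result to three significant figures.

Series current I = V_s/ΣR = 16.4/56.53 = 0.2901 mA.
V(R3) = I·R = 3.423 mV; P = V·I = 3.423 × 0.2901 = 0.9931 µW.

P ≈ 0.993 µW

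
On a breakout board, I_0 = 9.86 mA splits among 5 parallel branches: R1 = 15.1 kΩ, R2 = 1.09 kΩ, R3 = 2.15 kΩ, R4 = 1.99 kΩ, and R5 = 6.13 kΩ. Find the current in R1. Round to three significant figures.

I ≈ 0.309 mA

Conductances: ΣG = 1/15.1 + 1/1.09 + 1/2.15 + 1/1.99 + 1/6.13 = 2.114 (1/kΩ).
By the current-divider rule, I = I_0 · G_k/ΣG = 9.86 × 0.03132 = 0.3088 mA.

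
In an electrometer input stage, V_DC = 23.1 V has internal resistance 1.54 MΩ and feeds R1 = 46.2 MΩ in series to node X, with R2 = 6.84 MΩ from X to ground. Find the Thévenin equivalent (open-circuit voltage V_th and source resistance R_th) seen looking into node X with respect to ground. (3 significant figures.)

R1' = 1.54 + 46.2 = 47.74 MΩ (source resistance + R1).
V_th is the unloaded tap voltage: V_DC · R2/(R1'+R2) = 23.1 × 0.1253 = 2.895 V.
Zeroing V_DC shorts the top of R1' to ground, so R_th = R1' ‖ R2 = 5.983 MΩ.

V_th ≈ 2.89 V, R_th ≈ 5.98 MΩ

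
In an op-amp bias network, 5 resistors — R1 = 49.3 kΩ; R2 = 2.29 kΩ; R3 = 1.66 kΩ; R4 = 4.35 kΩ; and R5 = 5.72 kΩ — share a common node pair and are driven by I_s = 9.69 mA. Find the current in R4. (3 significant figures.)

I ≈ 1.52 mA

Total conductance ΣG = 1/49.3 + 1/2.29 + 1/1.66 + 1/4.35 + 1/5.72 = 1.464 (units of 1/kΩ).
R4 takes the fraction G_k/ΣG = 0.2299/1.464 = 0.1570, so I = 9.69 × 0.1570 = 1.521 mA.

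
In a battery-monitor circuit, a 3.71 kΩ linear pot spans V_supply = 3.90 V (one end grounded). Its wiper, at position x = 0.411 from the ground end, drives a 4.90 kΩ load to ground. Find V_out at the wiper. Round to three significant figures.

Lower segment x·R_p = 1.525 kΩ; upper segment (1−x)·R_p = 2.185 kΩ.
(x·R_p) ‖ R_L = 1.163 kΩ.
Loaded-divider output: V_out = 3.90 × 0.3473 = 1.355 V.

V_out ≈ 1.35 V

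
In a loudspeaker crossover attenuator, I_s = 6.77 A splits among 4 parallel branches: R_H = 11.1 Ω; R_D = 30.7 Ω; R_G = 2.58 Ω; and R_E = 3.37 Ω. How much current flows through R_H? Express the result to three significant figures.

I ≈ 0.756 A

ΣG = 1/11.1 + 1/30.7 + 1/2.58 + 1/3.37 = 0.8070.
By the current-divider rule, I = I_s · G_k/ΣG = 6.77 × 0.1116 = 0.7558 A.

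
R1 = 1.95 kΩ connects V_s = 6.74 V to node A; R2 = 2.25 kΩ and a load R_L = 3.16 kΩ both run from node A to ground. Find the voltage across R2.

V_out ≈ 2.71 V

The load sits in parallel with R2, giving an effective lower resistance R2' = R2·R_L/(R2+R_L) = 1.314 kΩ.
Now apply the divider: V_out = 6.74 × 0.4026 = 2.714 V.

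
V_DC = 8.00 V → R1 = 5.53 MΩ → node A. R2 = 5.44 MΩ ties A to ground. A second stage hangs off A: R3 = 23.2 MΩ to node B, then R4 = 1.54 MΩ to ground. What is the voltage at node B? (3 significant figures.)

V_B ≈ 0.222 V

The second stage (R3 + R4 = 24.74 MΩ) loads node A in parallel with R2.
R2 ‖ (R3+R4) = 4.459 MΩ.
V_A = 8.00 × 4.459/(5.53 + 4.459) = 3.571 V.
V_B = V_A × 0.06225 = 0.2223 V.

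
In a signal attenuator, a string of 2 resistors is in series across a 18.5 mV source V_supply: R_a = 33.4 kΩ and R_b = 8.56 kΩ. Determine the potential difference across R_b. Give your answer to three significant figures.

V ≈ 3.77 mV

Total series resistance ΣR = 33.4 + 8.56 = 41.96 kΩ.
Voltage divider: V = V_supply · (8.560 / 41.96) = 18.5 × 0.2040 = 3.774 mV.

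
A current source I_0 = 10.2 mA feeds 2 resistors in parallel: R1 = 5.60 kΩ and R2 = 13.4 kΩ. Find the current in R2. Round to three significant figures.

With just two branches, the current splits inversely with resistance.
I(R2) = 10.2 × 5.60/(5.60 + 13.4) = 10.2 × 0.2947 = 3.006 mA.

I ≈ 3.01 mA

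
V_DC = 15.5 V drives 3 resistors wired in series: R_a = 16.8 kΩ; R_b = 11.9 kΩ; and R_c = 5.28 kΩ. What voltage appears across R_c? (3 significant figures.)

ΣR = 16.8 + 11.9 + 5.28 = 33.98 kΩ.
By the voltage-divider rule, V = 15.5 × 5.280/33.98 = 2.408 V.

V ≈ 2.41 V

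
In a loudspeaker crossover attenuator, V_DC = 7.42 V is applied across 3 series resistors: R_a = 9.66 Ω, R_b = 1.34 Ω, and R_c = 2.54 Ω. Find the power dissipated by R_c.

ΣR = 13.54 Ω → I = 7.42/13.54 = 0.5480 A.
V(R_c) = I·R = 1.392 V; P = V·I = 1.392 × 0.5480 = 0.7628 W.

P ≈ 0.763 W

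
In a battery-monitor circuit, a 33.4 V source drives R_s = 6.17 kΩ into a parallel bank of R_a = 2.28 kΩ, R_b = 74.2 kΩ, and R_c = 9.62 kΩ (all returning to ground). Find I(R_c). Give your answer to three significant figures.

I ≈ 0.784 mA

Equivalent of the parallel group: R_p = 1.798 kΩ.
V_A = 33.4 × 1.798/7.968 = 7.538 V.
Branch current I = V_A/R_c = 7.538/9.62 = 0.7836 mA.
(Equivalently: I_total = 4.192 mA, then current-divider fraction G_k/ΣG = 0.1870.)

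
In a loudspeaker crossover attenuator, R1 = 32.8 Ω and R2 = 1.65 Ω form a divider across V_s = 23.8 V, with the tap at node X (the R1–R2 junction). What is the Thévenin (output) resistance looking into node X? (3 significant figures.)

R_th ≈ 1.57 Ω

Zeroing V_s shorts the top of R1 to ground, so R_th = R1 ‖ R2 = 1.571 Ω.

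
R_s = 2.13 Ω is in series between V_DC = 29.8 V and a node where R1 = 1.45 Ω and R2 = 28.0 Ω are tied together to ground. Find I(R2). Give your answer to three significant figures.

I ≈ 0.418 A

Parallel bank: R_p = 1/(1/1.45 + 1/28.0) = 1.379 Ω.
V_A by voltage divider: V_A = 29.8 × 1.379/(2.13 + 1.379) = 11.71 V.
I(R2) = V_A / R2 = 11.71/28.0 = 0.4182 A.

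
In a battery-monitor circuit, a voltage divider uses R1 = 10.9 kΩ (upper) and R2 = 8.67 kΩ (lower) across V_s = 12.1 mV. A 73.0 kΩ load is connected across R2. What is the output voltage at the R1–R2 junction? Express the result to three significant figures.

V_out ≈ 5.03 mV

First combine the lower leg with the load: R2 ‖ R_L = 7.750 kΩ.
Now apply the divider: V_out = 12.1 × 0.4155 = 5.028 mV.
(Unloaded it would be 5.36 mV; the load pulls it down.)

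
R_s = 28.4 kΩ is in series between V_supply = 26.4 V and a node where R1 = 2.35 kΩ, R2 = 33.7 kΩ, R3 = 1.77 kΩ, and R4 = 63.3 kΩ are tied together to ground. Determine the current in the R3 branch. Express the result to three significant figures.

I ≈ 0.490 mA

Combine the parallel branches: R_p = (1/2.35 + 1/33.7 + 1/1.77 + 1/63.3)⁻¹ = 0.9653 kΩ.
V_A by voltage divider: V_A = 26.4 × 0.9653/(28.4 + 0.9653) = 0.8678 V.
Branch current I = V_A/R3 = 0.8678/1.77 = 0.4903 mA.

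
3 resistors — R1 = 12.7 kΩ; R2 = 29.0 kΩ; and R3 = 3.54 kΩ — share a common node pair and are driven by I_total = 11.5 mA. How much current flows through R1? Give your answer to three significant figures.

I ≈ 2.29 mA

Conductances: ΣG = 1/12.7 + 1/29.0 + 1/3.54 = 0.3957 (1/kΩ).
By the current-divider rule, I = I_total · G_k/ΣG = 11.5 × 0.1990 = 2.288 mA.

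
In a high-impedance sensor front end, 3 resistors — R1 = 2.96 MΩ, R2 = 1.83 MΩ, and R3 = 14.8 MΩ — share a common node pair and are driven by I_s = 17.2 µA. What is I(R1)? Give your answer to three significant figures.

Conductances: ΣG = 1/2.96 + 1/1.83 + 1/14.8 = 0.9519 (1/MΩ).
Current divider: I(R1) = I_s · G_k/ΣG = 17.2 × (0.3378/0.9519) = 17.2 × 0.3549 = 6.105 µA.

I ≈ 6.10 µA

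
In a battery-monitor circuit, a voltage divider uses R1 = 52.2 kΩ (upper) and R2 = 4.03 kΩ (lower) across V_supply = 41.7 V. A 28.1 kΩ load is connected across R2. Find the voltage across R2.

V_out ≈ 2.64 V

R2 ‖ R_L = (4.03 × 28.1)/(4.03 + 28.1) = 3.525 kΩ.
Now apply the divider: V_out = 41.7 × 0.06325 = 2.637 V.
(Unloaded it would be 2.99 V; the load pulls it down.)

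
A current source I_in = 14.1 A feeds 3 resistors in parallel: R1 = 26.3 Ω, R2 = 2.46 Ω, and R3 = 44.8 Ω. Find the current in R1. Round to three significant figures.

ΣG = 1/26.3 + 1/2.46 + 1/44.8 = 0.4668.
R1 takes the fraction G_k/ΣG = 0.03802/0.4668 = 0.08145, so I = 14.1 × 0.08145 = 1.148 A.

I ≈ 1.15 A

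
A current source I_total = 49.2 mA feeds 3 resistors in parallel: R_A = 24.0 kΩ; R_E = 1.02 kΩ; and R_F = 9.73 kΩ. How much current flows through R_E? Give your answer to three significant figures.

I ≈ 42.9 mA

Conductances: ΣG = 1/24.0 + 1/1.02 + 1/9.73 = 1.125 (1/kΩ).
By the current-divider rule, I = I_total · G_k/ΣG = 49.2 × 0.8716 = 42.88 mA.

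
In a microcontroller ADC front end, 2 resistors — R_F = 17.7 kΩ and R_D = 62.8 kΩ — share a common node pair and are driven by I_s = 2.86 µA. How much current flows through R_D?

Two-branch current divider: I_k = I_s · R_other/(R_1 + R_2).
I(R_D) = 2.86 × 17.7/(17.7 + 62.8) = 2.86 × 0.2199 = 0.6288 µA.

I ≈ 0.629 µA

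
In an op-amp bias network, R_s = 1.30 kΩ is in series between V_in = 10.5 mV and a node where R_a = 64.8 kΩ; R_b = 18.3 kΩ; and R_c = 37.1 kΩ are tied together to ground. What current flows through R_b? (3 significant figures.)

I ≈ 0.510 µA

Combine the parallel branches: R_p = (1/64.8 + 1/18.3 + 1/37.1)⁻¹ = 10.31 kΩ.
Node voltage V_A = V_in · R_p/(R_s + R_p) = 10.5 × 0.8880 = 9.324 mV.
Branch current I = V_A/R_b = 9.324/18.3 = 0.5095 µA.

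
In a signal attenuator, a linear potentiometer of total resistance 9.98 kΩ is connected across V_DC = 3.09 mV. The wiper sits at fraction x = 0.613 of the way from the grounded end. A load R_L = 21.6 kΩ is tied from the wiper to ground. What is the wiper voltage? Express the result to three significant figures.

V_out ≈ 1.71 mV

The pot divides into 3.862 kΩ above the wiper and 6.118 kΩ below.
(x·R_p) ‖ R_L = 4.767 kΩ.
Loaded-divider output: V_out = 3.09 × 0.5524 = 1.707 mV.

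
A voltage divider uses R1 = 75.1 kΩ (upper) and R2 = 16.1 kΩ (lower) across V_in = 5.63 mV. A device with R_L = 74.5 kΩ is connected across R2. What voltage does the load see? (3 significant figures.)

R2 ‖ R_L = (16.1 × 74.5)/(16.1 + 74.5) = 13.24 kΩ.
Then V_out = V_in · R2'/(R1 + R2') = 5.63 × 13.24/88.34 = 0.8437 mV.

V_out ≈ 0.844 mV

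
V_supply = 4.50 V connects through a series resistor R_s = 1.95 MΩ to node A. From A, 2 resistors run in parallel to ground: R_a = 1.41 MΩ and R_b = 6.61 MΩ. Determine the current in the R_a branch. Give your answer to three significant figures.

Parallel bank: R_p = 1/(1/1.41 + 1/6.61) = 1.162 MΩ.
V_A = 4.50 × 1.162/3.112 = 1.680 V.
I(R_a) = V_A / R_a = 1.680/1.41 = 1.192 µA.

I ≈ 1.19 µA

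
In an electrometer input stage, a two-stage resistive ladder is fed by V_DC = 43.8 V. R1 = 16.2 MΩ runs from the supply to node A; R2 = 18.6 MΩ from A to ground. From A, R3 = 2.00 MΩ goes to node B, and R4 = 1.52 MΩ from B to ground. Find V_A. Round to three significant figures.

Node A sees R2 in parallel with the series input of stage 2, R3 + R4 = 3.520 MΩ.
R2 ‖ (R3+R4) = 2.960 MΩ.
V_A = 43.8 × 2.960/(16.2 + 2.960) = 6.766 V.

V_A ≈ 6.77 V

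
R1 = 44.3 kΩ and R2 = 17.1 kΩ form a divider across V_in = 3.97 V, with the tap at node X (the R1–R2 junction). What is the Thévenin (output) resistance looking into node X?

With V_in suppressed (replaced by a short), R_th = R1 ‖ R2 = (44.30 × 17.1)/(44.30 + 17.1) = 12.34 kΩ.

R_th ≈ 12.3 kΩ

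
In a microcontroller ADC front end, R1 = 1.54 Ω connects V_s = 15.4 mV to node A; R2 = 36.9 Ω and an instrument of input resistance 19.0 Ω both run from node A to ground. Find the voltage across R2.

First combine the lower leg with the load: R2 ‖ R_L = 12.54 Ω.
Now apply the divider: V_out = 15.4 × 0.8906 = 13.72 mV.
(Unloaded it would be 14.8 mV; the load pulls it down.)

V_out ≈ 13.7 mV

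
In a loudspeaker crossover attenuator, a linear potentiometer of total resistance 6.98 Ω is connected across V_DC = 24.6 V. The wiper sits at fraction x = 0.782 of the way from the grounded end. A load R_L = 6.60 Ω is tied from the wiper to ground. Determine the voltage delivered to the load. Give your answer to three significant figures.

The pot divides into 1.522 Ω above the wiper and 5.458 Ω below.
Lower segment in parallel with the load: 5.458 ‖ 6.60 = 2.988 Ω.
Loaded-divider output: V_out = 24.6 × 0.6625 = 16.30 V.

V_out ≈ 16.3 V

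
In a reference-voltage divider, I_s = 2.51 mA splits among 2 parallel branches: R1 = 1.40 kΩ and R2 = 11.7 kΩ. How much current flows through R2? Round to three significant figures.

I ≈ 0.268 mA

Two-branch current divider: I_k = I_s · R_other/(R_1 + R_2).
So I = 2.51 × 1.40/13.10 = 0.2682 mA.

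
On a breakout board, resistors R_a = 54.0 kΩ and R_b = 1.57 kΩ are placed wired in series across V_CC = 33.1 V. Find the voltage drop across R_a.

Series total: ΣR = 54.0 + 1.57 = 55.57 kΩ.
V = V_CC · R/ΣR = 33.1 × 0.9717 = 32.16 V.

V ≈ 32.2 V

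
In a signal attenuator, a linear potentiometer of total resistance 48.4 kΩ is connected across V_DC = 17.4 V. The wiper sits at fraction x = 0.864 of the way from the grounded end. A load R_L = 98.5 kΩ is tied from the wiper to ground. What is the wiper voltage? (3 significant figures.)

Lower segment x·R_p = 41.82 kΩ; upper segment (1−x)·R_p = 6.582 kΩ.
R_L loads the lower segment: effective lower R = 29.36 kΩ.
Then V_out = V_DC · 29.36/(6.582 + 29.36) = 14.21 V.
(Unloaded: V_out = x·V_DC = 15.0 V.)

V_out ≈ 14.2 V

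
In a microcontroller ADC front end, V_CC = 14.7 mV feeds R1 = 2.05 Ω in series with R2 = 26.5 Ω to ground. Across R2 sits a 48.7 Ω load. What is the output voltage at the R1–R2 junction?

V_out ≈ 13.1 mV

First combine the lower leg with the load: R2 ‖ R_L = 17.16 Ω.
Voltage divider with the loaded lower leg: V_out = 14.7 × 17.16/(2.05 + 17.16) = 14.7 × 0.8933 = 13.13 mV.
(Unloaded it would be 13.6 mV; the load pulls it down.)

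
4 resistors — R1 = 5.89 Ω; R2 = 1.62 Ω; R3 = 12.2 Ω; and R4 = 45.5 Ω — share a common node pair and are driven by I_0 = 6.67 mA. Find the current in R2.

I ≈ 4.62 mA

Conductances: ΣG = 1/5.89 + 1/1.62 + 1/12.2 + 1/45.5 = 0.8910 (1/Ω).
By the current-divider rule, I = I_0 · G_k/ΣG = 6.67 × 0.6928 = 4.621 mA.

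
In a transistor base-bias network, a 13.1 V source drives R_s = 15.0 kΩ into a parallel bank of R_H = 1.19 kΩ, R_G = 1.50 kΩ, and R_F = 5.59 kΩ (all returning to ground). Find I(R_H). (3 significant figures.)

I ≈ 0.419 mA

Combine the parallel branches: R_p = (1/1.19 + 1/1.50 + 1/5.59)⁻¹ = 0.5932 kΩ.
V_A by voltage divider: V_A = 13.1 × 0.5932/(15.0 + 0.5932) = 0.4983 V.
I(R_H) = V_A / R_H = 0.4983/1.19 = 0.4188 mA.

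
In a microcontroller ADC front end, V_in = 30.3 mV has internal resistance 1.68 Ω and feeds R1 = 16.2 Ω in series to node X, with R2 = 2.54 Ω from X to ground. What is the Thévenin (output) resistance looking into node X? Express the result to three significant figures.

R_th ≈ 2.22 Ω

R1' = 1.68 + 16.2 = 17.88 Ω (source resistance + R1).
With V_in suppressed (replaced by a short), R_th = R1' ‖ R2 = (17.88 × 2.54)/(17.88 + 2.54) = 2.224 Ω.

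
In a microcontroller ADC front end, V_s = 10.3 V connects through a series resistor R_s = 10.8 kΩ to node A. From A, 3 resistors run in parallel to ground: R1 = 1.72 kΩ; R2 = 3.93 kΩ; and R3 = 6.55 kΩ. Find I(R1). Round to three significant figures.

I ≈ 0.513 mA

Parallel bank: R_p = 1/(1/1.72 + 1/3.93 + 1/6.55) = 1.012 kΩ.
Node voltage V_A = V_s · R_p/(R_s + R_p) = 10.3 × 0.08565 = 0.8822 V.
Branch current I = V_A/R1 = 0.8822/1.72 = 0.5129 mA.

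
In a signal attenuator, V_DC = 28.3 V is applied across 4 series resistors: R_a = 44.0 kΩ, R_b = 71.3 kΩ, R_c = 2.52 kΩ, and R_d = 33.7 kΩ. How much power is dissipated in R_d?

The common current is I = 28.3/151.5 = 0.1868 mA.
P = I²R = 0.03488 × 33.7 = 1.176 mW.

P ≈ 1.18 mW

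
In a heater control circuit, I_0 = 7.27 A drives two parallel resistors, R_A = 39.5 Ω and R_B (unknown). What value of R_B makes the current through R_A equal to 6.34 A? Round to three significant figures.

In a two-way split, I_A/I_0 = R_B/(R_A + R_B).
With f = 0.8721, R_B = R_A · f/(1−f) = 39.5 × 6.817 = 269.3 Ω.

R_B ≈ 269 Ω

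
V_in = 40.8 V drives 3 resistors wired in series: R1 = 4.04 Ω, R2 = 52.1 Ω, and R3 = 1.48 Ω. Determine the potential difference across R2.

V ≈ 36.9 V

ΣR = 4.04 + 52.1 + 1.48 = 57.62 Ω.
Voltage divider: V = V_in · (52.10 / 57.62) = 40.8 × 0.9042 = 36.89 V.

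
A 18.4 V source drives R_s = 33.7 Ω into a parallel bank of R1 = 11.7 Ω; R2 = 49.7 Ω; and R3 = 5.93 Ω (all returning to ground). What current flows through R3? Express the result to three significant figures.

Equivalent of the parallel group: R_p = 3.647 Ω.
Node voltage V_A = V_CC · R_p/(R_s + R_p) = 18.4 × 0.09764 = 1.797 V.
Branch current I = V_A/R3 = 1.797/5.93 = 0.3030 A.

I ≈ 0.303 A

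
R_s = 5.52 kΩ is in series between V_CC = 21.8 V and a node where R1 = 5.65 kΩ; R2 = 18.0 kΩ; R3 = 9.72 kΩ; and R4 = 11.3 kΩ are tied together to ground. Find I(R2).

Equivalent of the parallel group: R_p = 2.359 kΩ.
V_A by voltage divider: V_A = 21.8 × 2.359/(5.52 + 2.359) = 6.527 V.
Branch current I = V_A/R2 = 6.527/18.0 = 0.3626 mA.

I ≈ 0.363 mA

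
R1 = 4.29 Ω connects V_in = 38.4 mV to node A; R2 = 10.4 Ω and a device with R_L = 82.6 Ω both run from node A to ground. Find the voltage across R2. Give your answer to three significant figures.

V_out ≈ 26.2 mV

First combine the lower leg with the load: R2 ‖ R_L = 9.237 Ω.
Voltage divider with the loaded lower leg: V_out = 38.4 × 9.237/(4.29 + 9.237) = 38.4 × 0.6829 = 26.22 mV.
(Unloaded it would be 27.2 mV; the load pulls it down.)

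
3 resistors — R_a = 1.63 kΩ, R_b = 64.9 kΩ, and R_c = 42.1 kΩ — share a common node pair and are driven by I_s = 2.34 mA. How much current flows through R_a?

I ≈ 2.20 mA

Conductances: ΣG = 1/1.63 + 1/64.9 + 1/42.1 = 0.6527 (1/kΩ).
By the current-divider rule, I = I_s · G_k/ΣG = 2.34 × 0.9400 = 2.200 mA.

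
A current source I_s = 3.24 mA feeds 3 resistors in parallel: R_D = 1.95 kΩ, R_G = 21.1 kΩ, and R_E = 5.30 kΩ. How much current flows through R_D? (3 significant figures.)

Conductances: ΣG = 1/1.95 + 1/21.1 + 1/5.30 = 0.7489 (1/kΩ).
By the current-divider rule, I = I_s · G_k/ΣG = 3.24 × 0.6848 = 2.219 mA.

I ≈ 2.22 mA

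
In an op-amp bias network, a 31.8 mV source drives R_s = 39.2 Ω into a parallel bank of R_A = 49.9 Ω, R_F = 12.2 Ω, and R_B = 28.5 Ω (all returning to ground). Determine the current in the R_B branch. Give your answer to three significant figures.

I ≈ 0.175 mA

Parallel bank: R_p = 1/(1/49.9 + 1/12.2 + 1/28.5) = 7.294 Ω.
Node voltage V_A = V_s · R_p/(R_s + R_p) = 31.8 × 0.1569 = 4.989 mV.
I(R_B) = V_A / R_B = 4.989/28.5 = 0.1750 mA.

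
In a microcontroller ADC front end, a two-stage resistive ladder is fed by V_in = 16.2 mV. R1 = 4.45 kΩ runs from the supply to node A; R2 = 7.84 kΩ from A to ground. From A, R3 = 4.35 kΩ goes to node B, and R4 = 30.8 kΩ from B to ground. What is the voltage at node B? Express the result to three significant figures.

The second stage (R3 + R4 = 35.15 kΩ) loads node A in parallel with R2.
R2 ‖ (R3+R4) = 6.410 kΩ.
First divider: V_A = V_in · 6.410/(4.45 + 6.410) = 9.562 mV.
V_B = V_A × 0.8762 = 8.379 mV.

V_B ≈ 8.38 mV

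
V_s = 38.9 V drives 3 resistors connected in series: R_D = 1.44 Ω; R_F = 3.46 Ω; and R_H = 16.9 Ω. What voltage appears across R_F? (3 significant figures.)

V ≈ 6.17 V

Series total: ΣR = 1.44 + 3.46 + 16.9 = 21.80 Ω.
Voltage divider: V = V_s · (3.460 / 21.80) = 38.9 × 0.1587 = 6.174 V.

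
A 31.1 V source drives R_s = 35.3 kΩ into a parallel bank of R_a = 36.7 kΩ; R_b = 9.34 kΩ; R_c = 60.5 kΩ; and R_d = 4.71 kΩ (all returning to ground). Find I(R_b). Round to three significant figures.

I ≈ 0.241 mA

Equivalent of the parallel group: R_p = 2.754 kΩ.
V_A = 31.1 × 2.754/38.05 = 2.250 V.
Branch current I = V_A/R_b = 2.250/9.34 = 0.2409 mA.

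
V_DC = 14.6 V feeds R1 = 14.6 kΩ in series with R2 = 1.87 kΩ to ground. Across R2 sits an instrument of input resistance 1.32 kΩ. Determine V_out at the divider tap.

R2 ‖ R_L = (1.87 × 1.32)/(1.87 + 1.32) = 0.7738 kΩ.
Then V_out = V_DC · R2'/(R1 + R2') = 14.6 × 0.7738/15.37 = 0.7348 V.
(Unloaded it would be 1.66 V; the load pulls it down.)

V_out ≈ 0.735 V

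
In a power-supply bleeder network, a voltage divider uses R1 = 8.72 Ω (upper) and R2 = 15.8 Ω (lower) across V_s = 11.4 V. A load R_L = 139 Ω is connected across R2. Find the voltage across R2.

V_out ≈ 7.06 V

First combine the lower leg with the load: R2 ‖ R_L = 14.19 Ω.
Now apply the divider: V_out = 11.4 × 0.6193 = 7.060 V.
(Unloaded it would be 7.35 V; the load pulls it down.)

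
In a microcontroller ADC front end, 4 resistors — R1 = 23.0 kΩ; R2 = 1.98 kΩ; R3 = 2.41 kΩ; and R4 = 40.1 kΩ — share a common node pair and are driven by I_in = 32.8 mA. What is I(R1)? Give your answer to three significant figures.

Total conductance ΣG = 1/23.0 + 1/1.98 + 1/2.41 + 1/40.1 = 0.9884 (units of 1/kΩ).
R1 takes the fraction G_k/ΣG = 0.04348/0.9884 = 0.04399, so I = 32.8 × 0.04399 = 1.443 mA.

I ≈ 1.44 mA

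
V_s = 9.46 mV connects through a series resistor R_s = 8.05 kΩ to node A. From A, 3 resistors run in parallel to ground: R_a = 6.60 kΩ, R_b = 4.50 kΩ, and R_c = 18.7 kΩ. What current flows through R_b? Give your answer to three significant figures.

I ≈ 0.474 µA

Equivalent of the parallel group: R_p = 2.341 kΩ.
V_A by voltage divider: V_A = 9.46 × 2.341/(8.05 + 2.341) = 2.131 mV.
Branch current I = V_A/R_b = 2.131/4.50 = 0.4736 µA.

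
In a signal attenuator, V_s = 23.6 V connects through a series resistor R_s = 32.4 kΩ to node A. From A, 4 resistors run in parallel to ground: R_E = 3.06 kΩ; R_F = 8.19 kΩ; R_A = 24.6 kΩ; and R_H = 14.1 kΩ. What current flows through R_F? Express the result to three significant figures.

I ≈ 0.150 mA

Parallel bank: R_p = 1/(1/3.06 + 1/8.19 + 1/24.6 + 1/14.1) = 1.784 kΩ.
V_A = 23.6 × 1.784/34.18 = 1.232 V.
Branch current I = V_A/R_F = 1.232/8.19 = 0.1504 mA.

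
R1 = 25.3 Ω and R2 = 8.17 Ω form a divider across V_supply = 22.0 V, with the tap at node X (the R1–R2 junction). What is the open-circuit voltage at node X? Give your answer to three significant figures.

V_th ≈ 5.37 V

With X open, the divider is unloaded: V_th = 22.0 × 8.17/33.47 = 5.370 V.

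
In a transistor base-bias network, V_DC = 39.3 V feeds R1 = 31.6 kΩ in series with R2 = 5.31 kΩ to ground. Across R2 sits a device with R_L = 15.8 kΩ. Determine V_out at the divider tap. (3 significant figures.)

R2 ‖ R_L = (5.31 × 15.8)/(5.31 + 15.8) = 3.974 kΩ.
Voltage divider with the loaded lower leg: V_out = 39.3 × 3.974/(31.6 + 3.974) = 39.3 × 0.1117 = 4.391 V.
(Unloaded it would be 5.65 V; the load pulls it down.)

V_out ≈ 4.39 V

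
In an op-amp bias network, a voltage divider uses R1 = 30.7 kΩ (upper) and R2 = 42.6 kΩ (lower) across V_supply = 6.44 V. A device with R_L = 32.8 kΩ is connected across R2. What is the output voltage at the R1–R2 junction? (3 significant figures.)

First combine the lower leg with the load: R2 ‖ R_L = 18.53 kΩ.
Then V_out = V_supply · R2'/(R1 + R2') = 6.44 × 18.53/49.23 = 2.424 V.
(Unloaded it would be 3.74 V; the load pulls it down.)

V_out ≈ 2.42 V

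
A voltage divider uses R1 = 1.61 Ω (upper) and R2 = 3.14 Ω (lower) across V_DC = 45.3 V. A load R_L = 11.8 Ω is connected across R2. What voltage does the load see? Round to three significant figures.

V_out ≈ 27.5 V

R2 ‖ R_L = (3.14 × 11.8)/(3.14 + 11.8) = 2.480 Ω.
Now apply the divider: V_out = 45.3 × 0.6064 = 27.47 V.
(Unloaded it would be 29.9 V; the load pulls it down.)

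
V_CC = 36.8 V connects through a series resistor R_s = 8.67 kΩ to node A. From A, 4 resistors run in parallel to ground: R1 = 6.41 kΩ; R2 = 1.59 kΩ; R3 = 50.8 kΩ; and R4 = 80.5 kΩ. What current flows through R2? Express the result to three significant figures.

I ≈ 2.86 mA

Parallel bank: R_p = 1/(1/6.41 + 1/1.59 + 1/50.8 + 1/80.5) = 1.224 kΩ.
Node voltage V_A = V_CC · R_p/(R_s + R_p) = 36.8 × 0.1237 = 4.552 V.
I(R2) = V_A / R2 = 4.552/1.59 = 2.863 mA.
(Equivalently: I_total = 3.719 mA, then current-divider fraction G_k/ΣG = 0.7698.)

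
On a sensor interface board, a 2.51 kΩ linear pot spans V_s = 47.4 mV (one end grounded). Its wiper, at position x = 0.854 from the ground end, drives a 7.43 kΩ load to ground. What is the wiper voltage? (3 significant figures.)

Lower segment x·R_p = 2.144 kΩ; upper segment (1−x)·R_p = 0.3665 kΩ.
R_L loads the lower segment: effective lower R = 1.664 kΩ.
Loaded-divider output: V_out = 47.4 × 0.8195 = 38.84 mV.
(Unloaded: V_out = x·V_s = 40.5 mV.)

V_out ≈ 38.8 mV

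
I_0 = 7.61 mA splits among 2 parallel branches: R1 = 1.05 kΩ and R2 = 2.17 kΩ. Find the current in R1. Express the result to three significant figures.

Two-branch current divider: I_k = I_0 · R_other/(R_1 + R_2).
So I = 7.61 × 2.17/3.220 = 5.128 mA.

I ≈ 5.13 mA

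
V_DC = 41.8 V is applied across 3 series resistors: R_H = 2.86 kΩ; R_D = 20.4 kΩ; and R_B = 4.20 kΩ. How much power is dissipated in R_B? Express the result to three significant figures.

P ≈ 9.73 mW

Series current I = V_DC/ΣR = 41.8/27.46 = 1.522 mA.
P = I²R = 2.317 × 4.20 = 9.732 mW.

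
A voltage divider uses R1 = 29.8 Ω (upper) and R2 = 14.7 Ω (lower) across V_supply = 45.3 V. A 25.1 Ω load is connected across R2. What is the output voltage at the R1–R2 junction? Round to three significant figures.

V_out ≈ 10.7 V

The load sits in parallel with R2, giving an effective lower resistance R2' = R2·R_L/(R2+R_L) = 9.271 Ω.
Then V_out = V_supply · R2'/(R1 + R2') = 45.3 × 9.271/39.07 = 10.75 V.
(Unloaded it would be 15.0 V; the load pulls it down.)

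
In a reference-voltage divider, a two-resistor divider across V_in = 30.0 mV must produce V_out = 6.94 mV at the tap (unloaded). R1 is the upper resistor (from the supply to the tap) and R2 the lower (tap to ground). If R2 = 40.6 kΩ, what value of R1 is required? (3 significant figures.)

R1 ≈ 135 kΩ

The divider ratio is R2/(R1+R2) = 6.94/30.0 = 0.2313.
Rearranging, R1 = R2·(1−k)/k = 40.6 × 3.323 = 134.9 kΩ.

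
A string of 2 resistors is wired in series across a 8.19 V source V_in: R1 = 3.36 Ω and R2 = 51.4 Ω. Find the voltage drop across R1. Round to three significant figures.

V ≈ 0.503 V

Series total: ΣR = 3.36 + 51.4 = 54.76 Ω.
Voltage divider: V = V_in · (3.360 / 54.76) = 8.19 × 0.06136 = 0.5025 V.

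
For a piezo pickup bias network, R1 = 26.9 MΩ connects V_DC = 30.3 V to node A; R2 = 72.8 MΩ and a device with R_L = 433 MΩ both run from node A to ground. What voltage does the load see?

V_out ≈ 21.2 V

First combine the lower leg with the load: R2 ‖ R_L = 62.32 MΩ.
Then V_out = V_DC · R2'/(R1 + R2') = 30.3 × 62.32/89.22 = 21.16 V.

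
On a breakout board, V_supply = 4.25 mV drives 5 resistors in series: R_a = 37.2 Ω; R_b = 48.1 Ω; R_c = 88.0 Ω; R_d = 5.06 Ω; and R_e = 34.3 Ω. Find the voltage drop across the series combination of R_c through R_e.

V ≈ 2.55 mV

ΣR = 37.2 + 48.1 + 88.0 + 5.06 + 34.3 = 212.7 Ω.
R_{R_c..R_e} = 88.0 + 5.06 + 34.3 = 127.4 Ω.
By the voltage-divider rule, V = 4.25 × 127.4/212.7 = 2.545 mV.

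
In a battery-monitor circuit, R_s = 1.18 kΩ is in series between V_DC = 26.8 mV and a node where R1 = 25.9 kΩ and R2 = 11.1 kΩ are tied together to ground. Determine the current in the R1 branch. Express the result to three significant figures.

Combine the parallel branches: R_p = (1/25.9 + 1/11.1)⁻¹ = 7.770 kΩ.
V_A = 26.8 × 7.770/8.950 = 23.27 mV.
Branch current I = V_A/R1 = 23.27/25.9 = 0.8983 µA.
(Equivalently: I_total = 2.994 µA, then current-divider fraction G_k/ΣG = 0.3000.)

I ≈ 0.898 µA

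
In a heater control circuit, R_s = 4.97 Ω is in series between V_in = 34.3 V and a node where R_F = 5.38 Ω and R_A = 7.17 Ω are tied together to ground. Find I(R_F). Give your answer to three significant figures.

Combine the parallel branches: R_p = (1/5.38 + 1/7.17)⁻¹ = 3.074 Ω.
V_A by voltage divider: V_A = 34.3 × 3.074/(4.97 + 3.074) = 13.11 V.
I(R_F) = V_A / R_F = 13.11/5.38 = 2.436 A.

I ≈ 2.44 A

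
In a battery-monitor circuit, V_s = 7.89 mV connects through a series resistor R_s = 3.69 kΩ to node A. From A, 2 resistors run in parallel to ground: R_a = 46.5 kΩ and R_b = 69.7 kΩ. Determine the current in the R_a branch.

Parallel bank: R_p = 1/(1/46.5 + 1/69.7) = 27.89 kΩ.
Node voltage V_A = V_s · R_p/(R_s + R_p) = 7.89 × 0.8832 = 6.968 mV.
Branch current I = V_A/R_a = 6.968/46.5 = 0.1499 µA.

I ≈ 0.150 µA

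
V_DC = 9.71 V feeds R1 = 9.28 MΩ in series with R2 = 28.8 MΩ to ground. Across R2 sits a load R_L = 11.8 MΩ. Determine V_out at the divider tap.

V_out ≈ 4.60 V

R2 ‖ R_L = (28.8 × 11.8)/(28.8 + 11.8) = 8.370 MΩ.
Voltage divider with the loaded lower leg: V_out = 9.71 × 8.370/(9.28 + 8.370) = 9.71 × 0.4742 = 4.605 V.
(Unloaded it would be 7.34 V; the load pulls it down.)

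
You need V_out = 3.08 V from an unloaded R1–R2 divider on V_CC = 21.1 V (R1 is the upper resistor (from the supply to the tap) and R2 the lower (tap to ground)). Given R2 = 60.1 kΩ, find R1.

R1 ≈ 352 kΩ

V_out/V_CC = R2/(R1+R2) = 0.1460.
So R1 = R2 · (V_CC/V_out − 1) = 60.1 × (21.1/3.08 − 1) = 60.1 × 5.851 = 351.6 kΩ.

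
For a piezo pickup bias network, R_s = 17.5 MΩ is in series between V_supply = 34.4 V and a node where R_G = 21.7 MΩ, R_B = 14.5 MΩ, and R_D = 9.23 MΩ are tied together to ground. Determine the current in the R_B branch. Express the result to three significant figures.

Combine the parallel branches: R_p = (1/21.7 + 1/14.5 + 1/9.23)⁻¹ = 4.476 MΩ.
Node voltage V_A = V_supply · R_p/(R_s + R_p) = 34.4 × 0.2037 = 7.007 V.
I(R_B) = V_A / R_B = 7.007/14.5 = 0.4832 µA.

I ≈ 0.483 µA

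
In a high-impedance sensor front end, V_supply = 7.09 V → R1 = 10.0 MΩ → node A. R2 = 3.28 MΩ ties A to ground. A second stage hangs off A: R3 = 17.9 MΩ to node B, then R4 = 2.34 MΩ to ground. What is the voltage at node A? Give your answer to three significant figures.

The second stage (R3 + R4 = 20.24 MΩ) loads node A in parallel with R2.
Effective lower resistance at A: R2 ‖ 20.24 = 2.823 MΩ.
V_A = 7.09 × 2.823/(10.0 + 2.823) = 1.561 V.

V_A ≈ 1.56 V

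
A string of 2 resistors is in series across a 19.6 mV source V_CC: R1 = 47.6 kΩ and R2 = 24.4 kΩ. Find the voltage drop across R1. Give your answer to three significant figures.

Series total: ΣR = 47.6 + 24.4 = 72.00 kΩ.
V = V_CC · R/ΣR = 19.6 × 0.6611 = 12.96 mV.

V ≈ 13.0 mV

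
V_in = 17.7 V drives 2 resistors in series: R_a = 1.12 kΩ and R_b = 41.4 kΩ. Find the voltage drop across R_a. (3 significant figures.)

V ≈ 0.466 V

ΣR = 1.12 + 41.4 = 42.52 kΩ.
By the voltage-divider rule, V = 17.7 × 1.120/42.52 = 0.4662 V.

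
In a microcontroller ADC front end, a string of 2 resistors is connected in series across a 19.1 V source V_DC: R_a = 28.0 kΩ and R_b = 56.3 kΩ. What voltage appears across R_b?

V ≈ 12.8 V

ΣR = 28.0 + 56.3 = 84.30 kΩ.
Voltage divider: V = V_DC · (56.30 / 84.30) = 19.1 × 0.6679 = 12.76 V.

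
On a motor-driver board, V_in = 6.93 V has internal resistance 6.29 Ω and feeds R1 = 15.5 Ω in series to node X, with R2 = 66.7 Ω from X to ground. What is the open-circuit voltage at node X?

R1' = 6.29 + 15.5 = 21.79 Ω (source resistance + R1).
Open-circuit (no load on X): V_th = V_in · R2/(R1' + R2) = 6.93 × 66.7/(21.79 + 66.7) = 5.224 V.

V_th ≈ 5.22 V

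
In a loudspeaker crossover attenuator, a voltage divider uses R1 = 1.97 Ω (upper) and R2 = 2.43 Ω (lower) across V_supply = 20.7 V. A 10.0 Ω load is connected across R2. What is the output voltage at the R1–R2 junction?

V_out ≈ 10.3 V

First combine the lower leg with the load: R2 ‖ R_L = 1.955 Ω.
Then V_out = V_supply · R2'/(R1 + R2') = 20.7 × 1.955/3.925 = 10.31 V.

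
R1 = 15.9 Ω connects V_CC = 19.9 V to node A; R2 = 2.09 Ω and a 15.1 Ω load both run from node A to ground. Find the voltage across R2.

V_out ≈ 2.06 V

The load sits in parallel with R2, giving an effective lower resistance R2' = R2·R_L/(R2+R_L) = 1.836 Ω.
Now apply the divider: V_out = 19.9 × 0.1035 = 2.060 V.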